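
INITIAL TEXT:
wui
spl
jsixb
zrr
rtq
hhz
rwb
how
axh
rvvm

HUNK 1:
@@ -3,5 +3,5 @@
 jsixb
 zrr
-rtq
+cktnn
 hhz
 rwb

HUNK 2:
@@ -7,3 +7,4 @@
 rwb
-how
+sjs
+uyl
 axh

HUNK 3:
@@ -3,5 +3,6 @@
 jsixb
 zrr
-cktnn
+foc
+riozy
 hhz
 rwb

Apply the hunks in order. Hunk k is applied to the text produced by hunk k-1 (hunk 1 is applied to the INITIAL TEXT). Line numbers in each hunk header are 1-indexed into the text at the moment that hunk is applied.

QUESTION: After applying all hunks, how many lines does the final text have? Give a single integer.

Answer: 12

Derivation:
Hunk 1: at line 3 remove [rtq] add [cktnn] -> 10 lines: wui spl jsixb zrr cktnn hhz rwb how axh rvvm
Hunk 2: at line 7 remove [how] add [sjs,uyl] -> 11 lines: wui spl jsixb zrr cktnn hhz rwb sjs uyl axh rvvm
Hunk 3: at line 3 remove [cktnn] add [foc,riozy] -> 12 lines: wui spl jsixb zrr foc riozy hhz rwb sjs uyl axh rvvm
Final line count: 12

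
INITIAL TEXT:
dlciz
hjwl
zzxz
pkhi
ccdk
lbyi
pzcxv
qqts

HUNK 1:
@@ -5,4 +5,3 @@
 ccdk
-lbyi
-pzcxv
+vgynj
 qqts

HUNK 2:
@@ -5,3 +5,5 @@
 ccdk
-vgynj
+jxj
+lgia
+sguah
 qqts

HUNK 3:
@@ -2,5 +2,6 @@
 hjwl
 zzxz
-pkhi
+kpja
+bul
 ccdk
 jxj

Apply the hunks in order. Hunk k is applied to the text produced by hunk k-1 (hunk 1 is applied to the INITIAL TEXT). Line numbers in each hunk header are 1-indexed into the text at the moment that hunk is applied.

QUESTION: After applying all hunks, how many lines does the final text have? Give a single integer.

Answer: 10

Derivation:
Hunk 1: at line 5 remove [lbyi,pzcxv] add [vgynj] -> 7 lines: dlciz hjwl zzxz pkhi ccdk vgynj qqts
Hunk 2: at line 5 remove [vgynj] add [jxj,lgia,sguah] -> 9 lines: dlciz hjwl zzxz pkhi ccdk jxj lgia sguah qqts
Hunk 3: at line 2 remove [pkhi] add [kpja,bul] -> 10 lines: dlciz hjwl zzxz kpja bul ccdk jxj lgia sguah qqts
Final line count: 10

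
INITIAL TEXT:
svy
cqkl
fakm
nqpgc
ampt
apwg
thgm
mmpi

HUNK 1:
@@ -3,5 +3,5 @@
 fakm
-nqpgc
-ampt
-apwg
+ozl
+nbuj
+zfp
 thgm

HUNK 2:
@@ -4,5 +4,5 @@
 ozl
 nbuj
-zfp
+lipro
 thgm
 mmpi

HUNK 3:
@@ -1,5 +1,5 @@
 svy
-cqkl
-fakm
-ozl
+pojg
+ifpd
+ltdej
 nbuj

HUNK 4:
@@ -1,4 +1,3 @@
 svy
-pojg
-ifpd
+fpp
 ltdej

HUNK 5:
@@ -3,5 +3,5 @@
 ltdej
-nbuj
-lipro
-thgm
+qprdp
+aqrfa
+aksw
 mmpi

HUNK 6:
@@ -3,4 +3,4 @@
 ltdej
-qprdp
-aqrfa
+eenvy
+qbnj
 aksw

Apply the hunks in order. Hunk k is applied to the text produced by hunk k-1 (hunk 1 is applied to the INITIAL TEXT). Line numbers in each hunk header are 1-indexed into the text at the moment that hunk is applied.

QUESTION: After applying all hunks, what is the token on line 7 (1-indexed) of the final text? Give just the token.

Answer: mmpi

Derivation:
Hunk 1: at line 3 remove [nqpgc,ampt,apwg] add [ozl,nbuj,zfp] -> 8 lines: svy cqkl fakm ozl nbuj zfp thgm mmpi
Hunk 2: at line 4 remove [zfp] add [lipro] -> 8 lines: svy cqkl fakm ozl nbuj lipro thgm mmpi
Hunk 3: at line 1 remove [cqkl,fakm,ozl] add [pojg,ifpd,ltdej] -> 8 lines: svy pojg ifpd ltdej nbuj lipro thgm mmpi
Hunk 4: at line 1 remove [pojg,ifpd] add [fpp] -> 7 lines: svy fpp ltdej nbuj lipro thgm mmpi
Hunk 5: at line 3 remove [nbuj,lipro,thgm] add [qprdp,aqrfa,aksw] -> 7 lines: svy fpp ltdej qprdp aqrfa aksw mmpi
Hunk 6: at line 3 remove [qprdp,aqrfa] add [eenvy,qbnj] -> 7 lines: svy fpp ltdej eenvy qbnj aksw mmpi
Final line 7: mmpi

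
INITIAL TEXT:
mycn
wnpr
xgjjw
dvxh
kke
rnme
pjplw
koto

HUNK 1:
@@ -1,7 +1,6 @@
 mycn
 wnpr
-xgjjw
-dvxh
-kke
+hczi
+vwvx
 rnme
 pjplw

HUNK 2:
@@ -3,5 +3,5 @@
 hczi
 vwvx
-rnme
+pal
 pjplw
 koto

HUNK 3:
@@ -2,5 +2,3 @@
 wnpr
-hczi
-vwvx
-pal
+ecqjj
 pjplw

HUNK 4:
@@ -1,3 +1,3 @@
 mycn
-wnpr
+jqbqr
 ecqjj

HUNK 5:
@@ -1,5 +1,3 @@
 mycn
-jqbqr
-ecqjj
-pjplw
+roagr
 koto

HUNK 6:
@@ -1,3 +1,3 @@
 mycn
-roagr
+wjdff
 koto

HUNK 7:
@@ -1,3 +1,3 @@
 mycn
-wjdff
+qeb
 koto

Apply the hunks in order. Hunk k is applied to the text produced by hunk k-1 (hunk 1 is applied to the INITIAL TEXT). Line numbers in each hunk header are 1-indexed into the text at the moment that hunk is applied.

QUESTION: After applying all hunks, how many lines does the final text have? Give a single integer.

Answer: 3

Derivation:
Hunk 1: at line 1 remove [xgjjw,dvxh,kke] add [hczi,vwvx] -> 7 lines: mycn wnpr hczi vwvx rnme pjplw koto
Hunk 2: at line 3 remove [rnme] add [pal] -> 7 lines: mycn wnpr hczi vwvx pal pjplw koto
Hunk 3: at line 2 remove [hczi,vwvx,pal] add [ecqjj] -> 5 lines: mycn wnpr ecqjj pjplw koto
Hunk 4: at line 1 remove [wnpr] add [jqbqr] -> 5 lines: mycn jqbqr ecqjj pjplw koto
Hunk 5: at line 1 remove [jqbqr,ecqjj,pjplw] add [roagr] -> 3 lines: mycn roagr koto
Hunk 6: at line 1 remove [roagr] add [wjdff] -> 3 lines: mycn wjdff koto
Hunk 7: at line 1 remove [wjdff] add [qeb] -> 3 lines: mycn qeb koto
Final line count: 3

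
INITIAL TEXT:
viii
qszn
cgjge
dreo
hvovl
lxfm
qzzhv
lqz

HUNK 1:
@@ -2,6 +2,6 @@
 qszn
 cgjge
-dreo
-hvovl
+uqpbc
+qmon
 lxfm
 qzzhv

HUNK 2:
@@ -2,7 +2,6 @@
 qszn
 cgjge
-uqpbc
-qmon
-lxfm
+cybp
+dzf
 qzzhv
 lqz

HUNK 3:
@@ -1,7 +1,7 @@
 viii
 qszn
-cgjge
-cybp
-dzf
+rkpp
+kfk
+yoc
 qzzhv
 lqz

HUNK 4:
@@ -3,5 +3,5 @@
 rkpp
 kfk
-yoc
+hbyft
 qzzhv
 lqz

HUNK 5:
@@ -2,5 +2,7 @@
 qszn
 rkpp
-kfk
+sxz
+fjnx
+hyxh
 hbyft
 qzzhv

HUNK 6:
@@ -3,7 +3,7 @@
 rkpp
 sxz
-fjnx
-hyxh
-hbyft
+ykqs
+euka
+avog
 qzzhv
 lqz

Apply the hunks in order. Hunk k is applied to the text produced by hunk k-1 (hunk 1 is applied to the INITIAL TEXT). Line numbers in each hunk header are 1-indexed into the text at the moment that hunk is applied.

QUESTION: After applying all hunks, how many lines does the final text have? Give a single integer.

Answer: 9

Derivation:
Hunk 1: at line 2 remove [dreo,hvovl] add [uqpbc,qmon] -> 8 lines: viii qszn cgjge uqpbc qmon lxfm qzzhv lqz
Hunk 2: at line 2 remove [uqpbc,qmon,lxfm] add [cybp,dzf] -> 7 lines: viii qszn cgjge cybp dzf qzzhv lqz
Hunk 3: at line 1 remove [cgjge,cybp,dzf] add [rkpp,kfk,yoc] -> 7 lines: viii qszn rkpp kfk yoc qzzhv lqz
Hunk 4: at line 3 remove [yoc] add [hbyft] -> 7 lines: viii qszn rkpp kfk hbyft qzzhv lqz
Hunk 5: at line 2 remove [kfk] add [sxz,fjnx,hyxh] -> 9 lines: viii qszn rkpp sxz fjnx hyxh hbyft qzzhv lqz
Hunk 6: at line 3 remove [fjnx,hyxh,hbyft] add [ykqs,euka,avog] -> 9 lines: viii qszn rkpp sxz ykqs euka avog qzzhv lqz
Final line count: 9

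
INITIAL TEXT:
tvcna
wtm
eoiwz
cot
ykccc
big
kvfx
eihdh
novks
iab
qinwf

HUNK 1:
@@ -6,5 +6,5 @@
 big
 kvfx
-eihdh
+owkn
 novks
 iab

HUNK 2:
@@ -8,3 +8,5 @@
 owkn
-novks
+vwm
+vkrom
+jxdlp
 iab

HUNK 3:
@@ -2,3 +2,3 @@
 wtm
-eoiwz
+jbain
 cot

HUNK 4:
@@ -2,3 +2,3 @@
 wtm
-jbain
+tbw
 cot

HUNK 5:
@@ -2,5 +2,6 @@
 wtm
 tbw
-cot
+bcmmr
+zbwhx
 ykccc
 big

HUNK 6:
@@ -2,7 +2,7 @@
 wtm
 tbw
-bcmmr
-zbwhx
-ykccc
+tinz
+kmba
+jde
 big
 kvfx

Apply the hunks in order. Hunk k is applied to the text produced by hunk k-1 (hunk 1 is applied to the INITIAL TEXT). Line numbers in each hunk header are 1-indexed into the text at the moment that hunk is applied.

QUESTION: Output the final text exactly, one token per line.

Hunk 1: at line 6 remove [eihdh] add [owkn] -> 11 lines: tvcna wtm eoiwz cot ykccc big kvfx owkn novks iab qinwf
Hunk 2: at line 8 remove [novks] add [vwm,vkrom,jxdlp] -> 13 lines: tvcna wtm eoiwz cot ykccc big kvfx owkn vwm vkrom jxdlp iab qinwf
Hunk 3: at line 2 remove [eoiwz] add [jbain] -> 13 lines: tvcna wtm jbain cot ykccc big kvfx owkn vwm vkrom jxdlp iab qinwf
Hunk 4: at line 2 remove [jbain] add [tbw] -> 13 lines: tvcna wtm tbw cot ykccc big kvfx owkn vwm vkrom jxdlp iab qinwf
Hunk 5: at line 2 remove [cot] add [bcmmr,zbwhx] -> 14 lines: tvcna wtm tbw bcmmr zbwhx ykccc big kvfx owkn vwm vkrom jxdlp iab qinwf
Hunk 6: at line 2 remove [bcmmr,zbwhx,ykccc] add [tinz,kmba,jde] -> 14 lines: tvcna wtm tbw tinz kmba jde big kvfx owkn vwm vkrom jxdlp iab qinwf

Answer: tvcna
wtm
tbw
tinz
kmba
jde
big
kvfx
owkn
vwm
vkrom
jxdlp
iab
qinwf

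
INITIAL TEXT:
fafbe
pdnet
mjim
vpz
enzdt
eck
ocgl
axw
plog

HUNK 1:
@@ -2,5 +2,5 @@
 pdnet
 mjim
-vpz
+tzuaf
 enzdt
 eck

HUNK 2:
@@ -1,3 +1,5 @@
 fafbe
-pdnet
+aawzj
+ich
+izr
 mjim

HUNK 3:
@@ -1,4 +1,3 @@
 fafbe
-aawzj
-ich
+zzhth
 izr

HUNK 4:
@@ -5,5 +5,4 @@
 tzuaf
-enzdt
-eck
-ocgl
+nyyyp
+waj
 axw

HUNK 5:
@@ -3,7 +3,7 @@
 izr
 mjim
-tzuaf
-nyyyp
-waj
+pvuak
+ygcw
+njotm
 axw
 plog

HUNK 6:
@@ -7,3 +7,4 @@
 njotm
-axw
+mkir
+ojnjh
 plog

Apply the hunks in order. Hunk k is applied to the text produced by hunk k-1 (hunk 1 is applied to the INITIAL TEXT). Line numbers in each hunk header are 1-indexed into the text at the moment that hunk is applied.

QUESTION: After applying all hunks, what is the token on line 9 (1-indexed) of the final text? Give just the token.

Hunk 1: at line 2 remove [vpz] add [tzuaf] -> 9 lines: fafbe pdnet mjim tzuaf enzdt eck ocgl axw plog
Hunk 2: at line 1 remove [pdnet] add [aawzj,ich,izr] -> 11 lines: fafbe aawzj ich izr mjim tzuaf enzdt eck ocgl axw plog
Hunk 3: at line 1 remove [aawzj,ich] add [zzhth] -> 10 lines: fafbe zzhth izr mjim tzuaf enzdt eck ocgl axw plog
Hunk 4: at line 5 remove [enzdt,eck,ocgl] add [nyyyp,waj] -> 9 lines: fafbe zzhth izr mjim tzuaf nyyyp waj axw plog
Hunk 5: at line 3 remove [tzuaf,nyyyp,waj] add [pvuak,ygcw,njotm] -> 9 lines: fafbe zzhth izr mjim pvuak ygcw njotm axw plog
Hunk 6: at line 7 remove [axw] add [mkir,ojnjh] -> 10 lines: fafbe zzhth izr mjim pvuak ygcw njotm mkir ojnjh plog
Final line 9: ojnjh

Answer: ojnjh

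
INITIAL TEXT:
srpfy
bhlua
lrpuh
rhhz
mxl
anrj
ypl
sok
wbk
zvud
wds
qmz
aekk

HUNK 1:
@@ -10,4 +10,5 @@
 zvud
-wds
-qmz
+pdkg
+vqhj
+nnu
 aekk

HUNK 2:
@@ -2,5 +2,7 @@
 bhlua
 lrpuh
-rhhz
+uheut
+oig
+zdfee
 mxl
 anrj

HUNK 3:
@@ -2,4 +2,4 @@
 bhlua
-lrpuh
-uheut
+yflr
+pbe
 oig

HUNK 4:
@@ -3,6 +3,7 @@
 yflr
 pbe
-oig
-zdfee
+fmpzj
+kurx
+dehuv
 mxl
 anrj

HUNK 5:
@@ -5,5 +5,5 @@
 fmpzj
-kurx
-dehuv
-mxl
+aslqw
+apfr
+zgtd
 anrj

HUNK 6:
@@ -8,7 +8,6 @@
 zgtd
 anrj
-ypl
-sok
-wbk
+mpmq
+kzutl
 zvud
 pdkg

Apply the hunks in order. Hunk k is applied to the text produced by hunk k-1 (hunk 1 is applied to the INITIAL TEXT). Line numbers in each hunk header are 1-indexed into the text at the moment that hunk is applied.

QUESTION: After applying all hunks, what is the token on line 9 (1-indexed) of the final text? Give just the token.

Hunk 1: at line 10 remove [wds,qmz] add [pdkg,vqhj,nnu] -> 14 lines: srpfy bhlua lrpuh rhhz mxl anrj ypl sok wbk zvud pdkg vqhj nnu aekk
Hunk 2: at line 2 remove [rhhz] add [uheut,oig,zdfee] -> 16 lines: srpfy bhlua lrpuh uheut oig zdfee mxl anrj ypl sok wbk zvud pdkg vqhj nnu aekk
Hunk 3: at line 2 remove [lrpuh,uheut] add [yflr,pbe] -> 16 lines: srpfy bhlua yflr pbe oig zdfee mxl anrj ypl sok wbk zvud pdkg vqhj nnu aekk
Hunk 4: at line 3 remove [oig,zdfee] add [fmpzj,kurx,dehuv] -> 17 lines: srpfy bhlua yflr pbe fmpzj kurx dehuv mxl anrj ypl sok wbk zvud pdkg vqhj nnu aekk
Hunk 5: at line 5 remove [kurx,dehuv,mxl] add [aslqw,apfr,zgtd] -> 17 lines: srpfy bhlua yflr pbe fmpzj aslqw apfr zgtd anrj ypl sok wbk zvud pdkg vqhj nnu aekk
Hunk 6: at line 8 remove [ypl,sok,wbk] add [mpmq,kzutl] -> 16 lines: srpfy bhlua yflr pbe fmpzj aslqw apfr zgtd anrj mpmq kzutl zvud pdkg vqhj nnu aekk
Final line 9: anrj

Answer: anrj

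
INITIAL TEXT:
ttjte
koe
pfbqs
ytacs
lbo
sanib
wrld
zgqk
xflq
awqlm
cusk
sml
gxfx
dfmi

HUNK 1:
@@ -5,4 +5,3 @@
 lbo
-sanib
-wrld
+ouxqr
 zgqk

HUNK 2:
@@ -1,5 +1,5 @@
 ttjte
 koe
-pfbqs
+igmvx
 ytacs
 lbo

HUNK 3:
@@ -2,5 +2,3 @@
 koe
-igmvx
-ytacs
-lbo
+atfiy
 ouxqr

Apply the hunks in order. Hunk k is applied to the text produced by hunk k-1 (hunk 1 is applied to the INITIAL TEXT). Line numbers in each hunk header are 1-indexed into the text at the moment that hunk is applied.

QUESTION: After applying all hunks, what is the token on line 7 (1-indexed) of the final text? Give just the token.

Answer: awqlm

Derivation:
Hunk 1: at line 5 remove [sanib,wrld] add [ouxqr] -> 13 lines: ttjte koe pfbqs ytacs lbo ouxqr zgqk xflq awqlm cusk sml gxfx dfmi
Hunk 2: at line 1 remove [pfbqs] add [igmvx] -> 13 lines: ttjte koe igmvx ytacs lbo ouxqr zgqk xflq awqlm cusk sml gxfx dfmi
Hunk 3: at line 2 remove [igmvx,ytacs,lbo] add [atfiy] -> 11 lines: ttjte koe atfiy ouxqr zgqk xflq awqlm cusk sml gxfx dfmi
Final line 7: awqlm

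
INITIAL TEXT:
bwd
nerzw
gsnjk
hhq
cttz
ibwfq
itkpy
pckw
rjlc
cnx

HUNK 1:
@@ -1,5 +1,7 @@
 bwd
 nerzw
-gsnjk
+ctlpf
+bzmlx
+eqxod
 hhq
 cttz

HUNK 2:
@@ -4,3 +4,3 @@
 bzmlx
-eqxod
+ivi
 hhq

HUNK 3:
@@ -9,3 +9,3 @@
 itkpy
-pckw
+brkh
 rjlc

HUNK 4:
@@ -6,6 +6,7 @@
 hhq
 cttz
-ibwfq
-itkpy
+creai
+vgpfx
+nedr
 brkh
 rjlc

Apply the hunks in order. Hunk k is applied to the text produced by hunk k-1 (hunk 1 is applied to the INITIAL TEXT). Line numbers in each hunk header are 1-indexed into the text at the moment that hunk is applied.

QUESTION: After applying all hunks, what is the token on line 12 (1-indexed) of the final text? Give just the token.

Hunk 1: at line 1 remove [gsnjk] add [ctlpf,bzmlx,eqxod] -> 12 lines: bwd nerzw ctlpf bzmlx eqxod hhq cttz ibwfq itkpy pckw rjlc cnx
Hunk 2: at line 4 remove [eqxod] add [ivi] -> 12 lines: bwd nerzw ctlpf bzmlx ivi hhq cttz ibwfq itkpy pckw rjlc cnx
Hunk 3: at line 9 remove [pckw] add [brkh] -> 12 lines: bwd nerzw ctlpf bzmlx ivi hhq cttz ibwfq itkpy brkh rjlc cnx
Hunk 4: at line 6 remove [ibwfq,itkpy] add [creai,vgpfx,nedr] -> 13 lines: bwd nerzw ctlpf bzmlx ivi hhq cttz creai vgpfx nedr brkh rjlc cnx
Final line 12: rjlc

Answer: rjlc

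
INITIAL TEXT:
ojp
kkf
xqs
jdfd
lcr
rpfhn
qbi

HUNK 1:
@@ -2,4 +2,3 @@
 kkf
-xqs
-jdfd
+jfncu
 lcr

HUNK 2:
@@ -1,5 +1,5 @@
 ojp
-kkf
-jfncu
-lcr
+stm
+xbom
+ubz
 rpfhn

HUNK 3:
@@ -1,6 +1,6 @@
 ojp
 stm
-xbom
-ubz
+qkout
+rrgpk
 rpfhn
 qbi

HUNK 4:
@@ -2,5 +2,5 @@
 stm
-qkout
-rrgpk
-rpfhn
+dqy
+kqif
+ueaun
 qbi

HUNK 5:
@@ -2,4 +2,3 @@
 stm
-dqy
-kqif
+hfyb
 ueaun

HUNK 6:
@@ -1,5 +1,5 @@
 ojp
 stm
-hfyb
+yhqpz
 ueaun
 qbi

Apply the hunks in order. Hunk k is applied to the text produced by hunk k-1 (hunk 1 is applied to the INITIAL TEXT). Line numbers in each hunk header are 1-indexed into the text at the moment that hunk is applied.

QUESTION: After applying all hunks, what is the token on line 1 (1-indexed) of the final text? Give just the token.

Hunk 1: at line 2 remove [xqs,jdfd] add [jfncu] -> 6 lines: ojp kkf jfncu lcr rpfhn qbi
Hunk 2: at line 1 remove [kkf,jfncu,lcr] add [stm,xbom,ubz] -> 6 lines: ojp stm xbom ubz rpfhn qbi
Hunk 3: at line 1 remove [xbom,ubz] add [qkout,rrgpk] -> 6 lines: ojp stm qkout rrgpk rpfhn qbi
Hunk 4: at line 2 remove [qkout,rrgpk,rpfhn] add [dqy,kqif,ueaun] -> 6 lines: ojp stm dqy kqif ueaun qbi
Hunk 5: at line 2 remove [dqy,kqif] add [hfyb] -> 5 lines: ojp stm hfyb ueaun qbi
Hunk 6: at line 1 remove [hfyb] add [yhqpz] -> 5 lines: ojp stm yhqpz ueaun qbi
Final line 1: ojp

Answer: ojp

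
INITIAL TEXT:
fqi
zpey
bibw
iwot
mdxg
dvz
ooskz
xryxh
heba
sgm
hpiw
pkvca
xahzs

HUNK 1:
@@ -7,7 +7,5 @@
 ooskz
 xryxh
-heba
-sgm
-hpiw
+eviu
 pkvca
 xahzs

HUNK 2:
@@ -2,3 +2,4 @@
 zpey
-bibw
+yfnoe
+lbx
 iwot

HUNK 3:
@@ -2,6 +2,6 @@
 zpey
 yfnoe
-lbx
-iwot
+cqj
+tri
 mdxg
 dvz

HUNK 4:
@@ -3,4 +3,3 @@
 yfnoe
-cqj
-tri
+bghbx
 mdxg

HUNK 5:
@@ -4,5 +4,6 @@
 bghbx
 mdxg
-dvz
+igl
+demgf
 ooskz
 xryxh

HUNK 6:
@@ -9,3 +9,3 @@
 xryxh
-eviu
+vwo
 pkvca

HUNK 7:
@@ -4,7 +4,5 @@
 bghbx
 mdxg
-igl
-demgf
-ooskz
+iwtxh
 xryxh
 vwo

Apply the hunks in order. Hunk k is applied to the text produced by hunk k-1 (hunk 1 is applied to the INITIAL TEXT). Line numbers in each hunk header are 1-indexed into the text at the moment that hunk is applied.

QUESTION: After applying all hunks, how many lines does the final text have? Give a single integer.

Answer: 10

Derivation:
Hunk 1: at line 7 remove [heba,sgm,hpiw] add [eviu] -> 11 lines: fqi zpey bibw iwot mdxg dvz ooskz xryxh eviu pkvca xahzs
Hunk 2: at line 2 remove [bibw] add [yfnoe,lbx] -> 12 lines: fqi zpey yfnoe lbx iwot mdxg dvz ooskz xryxh eviu pkvca xahzs
Hunk 3: at line 2 remove [lbx,iwot] add [cqj,tri] -> 12 lines: fqi zpey yfnoe cqj tri mdxg dvz ooskz xryxh eviu pkvca xahzs
Hunk 4: at line 3 remove [cqj,tri] add [bghbx] -> 11 lines: fqi zpey yfnoe bghbx mdxg dvz ooskz xryxh eviu pkvca xahzs
Hunk 5: at line 4 remove [dvz] add [igl,demgf] -> 12 lines: fqi zpey yfnoe bghbx mdxg igl demgf ooskz xryxh eviu pkvca xahzs
Hunk 6: at line 9 remove [eviu] add [vwo] -> 12 lines: fqi zpey yfnoe bghbx mdxg igl demgf ooskz xryxh vwo pkvca xahzs
Hunk 7: at line 4 remove [igl,demgf,ooskz] add [iwtxh] -> 10 lines: fqi zpey yfnoe bghbx mdxg iwtxh xryxh vwo pkvca xahzs
Final line count: 10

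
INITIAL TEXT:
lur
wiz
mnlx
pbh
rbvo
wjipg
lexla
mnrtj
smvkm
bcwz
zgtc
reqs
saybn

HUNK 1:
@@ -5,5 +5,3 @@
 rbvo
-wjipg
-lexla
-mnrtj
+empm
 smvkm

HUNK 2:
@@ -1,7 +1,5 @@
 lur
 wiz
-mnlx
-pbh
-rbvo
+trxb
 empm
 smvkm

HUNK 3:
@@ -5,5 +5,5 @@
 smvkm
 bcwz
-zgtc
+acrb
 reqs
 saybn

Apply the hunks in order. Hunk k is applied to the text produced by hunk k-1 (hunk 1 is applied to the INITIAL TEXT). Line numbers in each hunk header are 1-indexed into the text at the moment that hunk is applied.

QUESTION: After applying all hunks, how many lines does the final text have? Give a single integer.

Answer: 9

Derivation:
Hunk 1: at line 5 remove [wjipg,lexla,mnrtj] add [empm] -> 11 lines: lur wiz mnlx pbh rbvo empm smvkm bcwz zgtc reqs saybn
Hunk 2: at line 1 remove [mnlx,pbh,rbvo] add [trxb] -> 9 lines: lur wiz trxb empm smvkm bcwz zgtc reqs saybn
Hunk 3: at line 5 remove [zgtc] add [acrb] -> 9 lines: lur wiz trxb empm smvkm bcwz acrb reqs saybn
Final line count: 9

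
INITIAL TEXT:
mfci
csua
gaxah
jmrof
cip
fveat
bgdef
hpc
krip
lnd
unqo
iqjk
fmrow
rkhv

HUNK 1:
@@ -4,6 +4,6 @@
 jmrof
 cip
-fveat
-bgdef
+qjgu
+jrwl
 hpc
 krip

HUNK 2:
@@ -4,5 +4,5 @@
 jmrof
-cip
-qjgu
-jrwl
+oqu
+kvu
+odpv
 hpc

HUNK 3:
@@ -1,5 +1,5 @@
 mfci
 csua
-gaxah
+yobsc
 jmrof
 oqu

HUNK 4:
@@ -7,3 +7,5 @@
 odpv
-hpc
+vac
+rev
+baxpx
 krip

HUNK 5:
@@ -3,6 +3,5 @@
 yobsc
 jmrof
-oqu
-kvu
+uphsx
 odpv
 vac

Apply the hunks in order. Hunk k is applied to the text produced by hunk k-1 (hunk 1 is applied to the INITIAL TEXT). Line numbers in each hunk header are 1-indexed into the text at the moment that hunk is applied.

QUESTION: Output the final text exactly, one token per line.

Answer: mfci
csua
yobsc
jmrof
uphsx
odpv
vac
rev
baxpx
krip
lnd
unqo
iqjk
fmrow
rkhv

Derivation:
Hunk 1: at line 4 remove [fveat,bgdef] add [qjgu,jrwl] -> 14 lines: mfci csua gaxah jmrof cip qjgu jrwl hpc krip lnd unqo iqjk fmrow rkhv
Hunk 2: at line 4 remove [cip,qjgu,jrwl] add [oqu,kvu,odpv] -> 14 lines: mfci csua gaxah jmrof oqu kvu odpv hpc krip lnd unqo iqjk fmrow rkhv
Hunk 3: at line 1 remove [gaxah] add [yobsc] -> 14 lines: mfci csua yobsc jmrof oqu kvu odpv hpc krip lnd unqo iqjk fmrow rkhv
Hunk 4: at line 7 remove [hpc] add [vac,rev,baxpx] -> 16 lines: mfci csua yobsc jmrof oqu kvu odpv vac rev baxpx krip lnd unqo iqjk fmrow rkhv
Hunk 5: at line 3 remove [oqu,kvu] add [uphsx] -> 15 lines: mfci csua yobsc jmrof uphsx odpv vac rev baxpx krip lnd unqo iqjk fmrow rkhv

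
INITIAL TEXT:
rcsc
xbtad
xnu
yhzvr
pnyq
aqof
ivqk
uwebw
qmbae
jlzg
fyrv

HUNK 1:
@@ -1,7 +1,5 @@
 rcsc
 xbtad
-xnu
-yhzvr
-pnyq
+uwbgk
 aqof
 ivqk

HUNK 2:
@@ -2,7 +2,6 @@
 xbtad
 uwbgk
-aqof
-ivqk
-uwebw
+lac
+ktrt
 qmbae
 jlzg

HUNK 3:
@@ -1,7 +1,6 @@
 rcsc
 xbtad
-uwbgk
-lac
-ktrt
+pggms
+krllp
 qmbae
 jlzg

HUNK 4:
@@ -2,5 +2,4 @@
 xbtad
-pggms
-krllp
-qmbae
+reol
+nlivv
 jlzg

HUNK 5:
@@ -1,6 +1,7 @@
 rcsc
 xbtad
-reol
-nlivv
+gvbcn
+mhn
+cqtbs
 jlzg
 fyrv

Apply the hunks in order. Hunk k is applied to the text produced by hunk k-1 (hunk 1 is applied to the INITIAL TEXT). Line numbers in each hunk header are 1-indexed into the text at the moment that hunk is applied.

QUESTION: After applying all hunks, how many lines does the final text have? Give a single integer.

Answer: 7

Derivation:
Hunk 1: at line 1 remove [xnu,yhzvr,pnyq] add [uwbgk] -> 9 lines: rcsc xbtad uwbgk aqof ivqk uwebw qmbae jlzg fyrv
Hunk 2: at line 2 remove [aqof,ivqk,uwebw] add [lac,ktrt] -> 8 lines: rcsc xbtad uwbgk lac ktrt qmbae jlzg fyrv
Hunk 3: at line 1 remove [uwbgk,lac,ktrt] add [pggms,krllp] -> 7 lines: rcsc xbtad pggms krllp qmbae jlzg fyrv
Hunk 4: at line 2 remove [pggms,krllp,qmbae] add [reol,nlivv] -> 6 lines: rcsc xbtad reol nlivv jlzg fyrv
Hunk 5: at line 1 remove [reol,nlivv] add [gvbcn,mhn,cqtbs] -> 7 lines: rcsc xbtad gvbcn mhn cqtbs jlzg fyrv
Final line count: 7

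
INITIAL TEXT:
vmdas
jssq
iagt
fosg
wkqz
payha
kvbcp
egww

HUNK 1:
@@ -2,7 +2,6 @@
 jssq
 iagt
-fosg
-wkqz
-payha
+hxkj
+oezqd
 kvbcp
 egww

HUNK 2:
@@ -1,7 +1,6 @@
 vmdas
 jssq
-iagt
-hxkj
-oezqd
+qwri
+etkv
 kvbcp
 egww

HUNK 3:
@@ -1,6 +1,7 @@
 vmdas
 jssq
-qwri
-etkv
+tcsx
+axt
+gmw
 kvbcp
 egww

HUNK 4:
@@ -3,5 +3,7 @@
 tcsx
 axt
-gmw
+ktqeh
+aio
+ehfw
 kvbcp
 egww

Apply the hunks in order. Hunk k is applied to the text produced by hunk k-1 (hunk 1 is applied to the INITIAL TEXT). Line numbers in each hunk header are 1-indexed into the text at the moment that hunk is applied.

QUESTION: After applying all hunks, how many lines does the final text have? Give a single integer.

Hunk 1: at line 2 remove [fosg,wkqz,payha] add [hxkj,oezqd] -> 7 lines: vmdas jssq iagt hxkj oezqd kvbcp egww
Hunk 2: at line 1 remove [iagt,hxkj,oezqd] add [qwri,etkv] -> 6 lines: vmdas jssq qwri etkv kvbcp egww
Hunk 3: at line 1 remove [qwri,etkv] add [tcsx,axt,gmw] -> 7 lines: vmdas jssq tcsx axt gmw kvbcp egww
Hunk 4: at line 3 remove [gmw] add [ktqeh,aio,ehfw] -> 9 lines: vmdas jssq tcsx axt ktqeh aio ehfw kvbcp egww
Final line count: 9

Answer: 9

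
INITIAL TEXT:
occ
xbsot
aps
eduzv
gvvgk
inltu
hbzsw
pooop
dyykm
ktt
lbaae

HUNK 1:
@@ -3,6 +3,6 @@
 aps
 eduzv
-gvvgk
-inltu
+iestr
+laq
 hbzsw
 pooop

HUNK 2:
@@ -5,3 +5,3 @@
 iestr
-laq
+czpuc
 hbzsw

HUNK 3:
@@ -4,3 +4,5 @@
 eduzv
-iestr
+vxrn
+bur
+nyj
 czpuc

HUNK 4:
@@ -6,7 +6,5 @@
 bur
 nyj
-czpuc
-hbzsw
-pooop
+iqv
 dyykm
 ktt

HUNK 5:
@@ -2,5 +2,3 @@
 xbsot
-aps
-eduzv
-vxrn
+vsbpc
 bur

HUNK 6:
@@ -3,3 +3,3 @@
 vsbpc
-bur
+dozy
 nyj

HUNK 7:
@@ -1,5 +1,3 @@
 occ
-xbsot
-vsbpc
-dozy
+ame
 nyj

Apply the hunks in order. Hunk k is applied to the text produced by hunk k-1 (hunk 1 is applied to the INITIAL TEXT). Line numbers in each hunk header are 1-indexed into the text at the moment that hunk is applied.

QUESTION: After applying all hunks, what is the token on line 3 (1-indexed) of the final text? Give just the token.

Hunk 1: at line 3 remove [gvvgk,inltu] add [iestr,laq] -> 11 lines: occ xbsot aps eduzv iestr laq hbzsw pooop dyykm ktt lbaae
Hunk 2: at line 5 remove [laq] add [czpuc] -> 11 lines: occ xbsot aps eduzv iestr czpuc hbzsw pooop dyykm ktt lbaae
Hunk 3: at line 4 remove [iestr] add [vxrn,bur,nyj] -> 13 lines: occ xbsot aps eduzv vxrn bur nyj czpuc hbzsw pooop dyykm ktt lbaae
Hunk 4: at line 6 remove [czpuc,hbzsw,pooop] add [iqv] -> 11 lines: occ xbsot aps eduzv vxrn bur nyj iqv dyykm ktt lbaae
Hunk 5: at line 2 remove [aps,eduzv,vxrn] add [vsbpc] -> 9 lines: occ xbsot vsbpc bur nyj iqv dyykm ktt lbaae
Hunk 6: at line 3 remove [bur] add [dozy] -> 9 lines: occ xbsot vsbpc dozy nyj iqv dyykm ktt lbaae
Hunk 7: at line 1 remove [xbsot,vsbpc,dozy] add [ame] -> 7 lines: occ ame nyj iqv dyykm ktt lbaae
Final line 3: nyj

Answer: nyj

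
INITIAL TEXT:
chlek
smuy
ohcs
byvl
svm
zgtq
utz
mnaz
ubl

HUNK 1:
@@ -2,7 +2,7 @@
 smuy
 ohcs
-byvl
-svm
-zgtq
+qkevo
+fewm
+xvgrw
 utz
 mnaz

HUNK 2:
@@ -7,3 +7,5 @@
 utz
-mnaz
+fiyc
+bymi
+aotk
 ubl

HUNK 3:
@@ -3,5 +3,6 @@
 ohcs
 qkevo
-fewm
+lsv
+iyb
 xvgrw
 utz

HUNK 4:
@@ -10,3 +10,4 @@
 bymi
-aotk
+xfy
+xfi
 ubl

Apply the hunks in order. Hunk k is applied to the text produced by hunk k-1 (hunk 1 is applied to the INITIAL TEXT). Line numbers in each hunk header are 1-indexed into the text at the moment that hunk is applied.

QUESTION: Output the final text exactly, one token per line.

Hunk 1: at line 2 remove [byvl,svm,zgtq] add [qkevo,fewm,xvgrw] -> 9 lines: chlek smuy ohcs qkevo fewm xvgrw utz mnaz ubl
Hunk 2: at line 7 remove [mnaz] add [fiyc,bymi,aotk] -> 11 lines: chlek smuy ohcs qkevo fewm xvgrw utz fiyc bymi aotk ubl
Hunk 3: at line 3 remove [fewm] add [lsv,iyb] -> 12 lines: chlek smuy ohcs qkevo lsv iyb xvgrw utz fiyc bymi aotk ubl
Hunk 4: at line 10 remove [aotk] add [xfy,xfi] -> 13 lines: chlek smuy ohcs qkevo lsv iyb xvgrw utz fiyc bymi xfy xfi ubl

Answer: chlek
smuy
ohcs
qkevo
lsv
iyb
xvgrw
utz
fiyc
bymi
xfy
xfi
ubl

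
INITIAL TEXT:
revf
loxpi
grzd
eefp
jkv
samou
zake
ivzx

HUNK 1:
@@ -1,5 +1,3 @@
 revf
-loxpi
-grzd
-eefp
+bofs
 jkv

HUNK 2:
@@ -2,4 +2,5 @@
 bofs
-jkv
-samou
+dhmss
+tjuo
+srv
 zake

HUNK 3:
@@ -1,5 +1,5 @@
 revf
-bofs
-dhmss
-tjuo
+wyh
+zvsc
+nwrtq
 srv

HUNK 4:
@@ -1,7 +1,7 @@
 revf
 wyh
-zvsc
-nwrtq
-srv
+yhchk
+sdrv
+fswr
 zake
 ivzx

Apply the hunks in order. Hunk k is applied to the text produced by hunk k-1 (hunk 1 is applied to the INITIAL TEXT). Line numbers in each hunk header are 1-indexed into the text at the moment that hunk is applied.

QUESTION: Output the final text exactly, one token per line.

Hunk 1: at line 1 remove [loxpi,grzd,eefp] add [bofs] -> 6 lines: revf bofs jkv samou zake ivzx
Hunk 2: at line 2 remove [jkv,samou] add [dhmss,tjuo,srv] -> 7 lines: revf bofs dhmss tjuo srv zake ivzx
Hunk 3: at line 1 remove [bofs,dhmss,tjuo] add [wyh,zvsc,nwrtq] -> 7 lines: revf wyh zvsc nwrtq srv zake ivzx
Hunk 4: at line 1 remove [zvsc,nwrtq,srv] add [yhchk,sdrv,fswr] -> 7 lines: revf wyh yhchk sdrv fswr zake ivzx

Answer: revf
wyh
yhchk
sdrv
fswr
zake
ivzx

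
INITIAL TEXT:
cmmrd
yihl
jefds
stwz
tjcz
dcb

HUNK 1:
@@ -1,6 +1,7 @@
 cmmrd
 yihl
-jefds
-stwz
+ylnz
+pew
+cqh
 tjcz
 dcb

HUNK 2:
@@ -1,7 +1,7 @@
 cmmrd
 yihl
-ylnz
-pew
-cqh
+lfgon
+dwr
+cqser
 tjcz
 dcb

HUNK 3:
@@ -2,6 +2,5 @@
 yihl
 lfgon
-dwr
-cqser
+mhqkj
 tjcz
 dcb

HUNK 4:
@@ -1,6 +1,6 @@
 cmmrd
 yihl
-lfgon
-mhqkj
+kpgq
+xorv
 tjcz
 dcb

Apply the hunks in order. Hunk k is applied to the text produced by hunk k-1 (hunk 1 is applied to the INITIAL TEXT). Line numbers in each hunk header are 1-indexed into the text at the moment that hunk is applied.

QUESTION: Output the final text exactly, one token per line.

Hunk 1: at line 1 remove [jefds,stwz] add [ylnz,pew,cqh] -> 7 lines: cmmrd yihl ylnz pew cqh tjcz dcb
Hunk 2: at line 1 remove [ylnz,pew,cqh] add [lfgon,dwr,cqser] -> 7 lines: cmmrd yihl lfgon dwr cqser tjcz dcb
Hunk 3: at line 2 remove [dwr,cqser] add [mhqkj] -> 6 lines: cmmrd yihl lfgon mhqkj tjcz dcb
Hunk 4: at line 1 remove [lfgon,mhqkj] add [kpgq,xorv] -> 6 lines: cmmrd yihl kpgq xorv tjcz dcb

Answer: cmmrd
yihl
kpgq
xorv
tjcz
dcb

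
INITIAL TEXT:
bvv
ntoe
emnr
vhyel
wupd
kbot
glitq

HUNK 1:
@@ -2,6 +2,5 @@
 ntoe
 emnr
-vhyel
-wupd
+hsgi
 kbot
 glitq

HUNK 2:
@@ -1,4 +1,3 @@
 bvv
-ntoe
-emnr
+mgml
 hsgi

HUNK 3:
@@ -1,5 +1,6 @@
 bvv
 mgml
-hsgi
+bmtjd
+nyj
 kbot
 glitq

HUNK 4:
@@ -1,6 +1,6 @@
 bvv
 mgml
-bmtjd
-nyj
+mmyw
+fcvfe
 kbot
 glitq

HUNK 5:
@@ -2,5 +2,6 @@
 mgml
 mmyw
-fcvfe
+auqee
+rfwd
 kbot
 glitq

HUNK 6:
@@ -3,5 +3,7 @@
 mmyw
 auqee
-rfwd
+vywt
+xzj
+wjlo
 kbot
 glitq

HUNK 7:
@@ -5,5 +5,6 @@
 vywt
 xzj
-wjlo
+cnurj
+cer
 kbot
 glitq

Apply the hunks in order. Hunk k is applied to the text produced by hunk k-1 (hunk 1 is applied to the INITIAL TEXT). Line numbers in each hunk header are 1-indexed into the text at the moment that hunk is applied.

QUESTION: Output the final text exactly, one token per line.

Answer: bvv
mgml
mmyw
auqee
vywt
xzj
cnurj
cer
kbot
glitq

Derivation:
Hunk 1: at line 2 remove [vhyel,wupd] add [hsgi] -> 6 lines: bvv ntoe emnr hsgi kbot glitq
Hunk 2: at line 1 remove [ntoe,emnr] add [mgml] -> 5 lines: bvv mgml hsgi kbot glitq
Hunk 3: at line 1 remove [hsgi] add [bmtjd,nyj] -> 6 lines: bvv mgml bmtjd nyj kbot glitq
Hunk 4: at line 1 remove [bmtjd,nyj] add [mmyw,fcvfe] -> 6 lines: bvv mgml mmyw fcvfe kbot glitq
Hunk 5: at line 2 remove [fcvfe] add [auqee,rfwd] -> 7 lines: bvv mgml mmyw auqee rfwd kbot glitq
Hunk 6: at line 3 remove [rfwd] add [vywt,xzj,wjlo] -> 9 lines: bvv mgml mmyw auqee vywt xzj wjlo kbot glitq
Hunk 7: at line 5 remove [wjlo] add [cnurj,cer] -> 10 lines: bvv mgml mmyw auqee vywt xzj cnurj cer kbot glitq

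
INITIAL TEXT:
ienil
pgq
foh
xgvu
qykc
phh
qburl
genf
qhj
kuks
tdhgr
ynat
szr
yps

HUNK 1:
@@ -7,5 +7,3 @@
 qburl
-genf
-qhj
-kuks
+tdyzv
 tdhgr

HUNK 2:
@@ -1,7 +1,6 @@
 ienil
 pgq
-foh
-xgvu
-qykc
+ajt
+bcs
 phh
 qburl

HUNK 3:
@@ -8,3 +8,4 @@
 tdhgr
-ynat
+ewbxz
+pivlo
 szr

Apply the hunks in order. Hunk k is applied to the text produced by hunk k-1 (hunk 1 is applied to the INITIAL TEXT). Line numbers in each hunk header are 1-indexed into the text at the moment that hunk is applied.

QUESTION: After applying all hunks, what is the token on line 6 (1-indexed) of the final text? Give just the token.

Hunk 1: at line 7 remove [genf,qhj,kuks] add [tdyzv] -> 12 lines: ienil pgq foh xgvu qykc phh qburl tdyzv tdhgr ynat szr yps
Hunk 2: at line 1 remove [foh,xgvu,qykc] add [ajt,bcs] -> 11 lines: ienil pgq ajt bcs phh qburl tdyzv tdhgr ynat szr yps
Hunk 3: at line 8 remove [ynat] add [ewbxz,pivlo] -> 12 lines: ienil pgq ajt bcs phh qburl tdyzv tdhgr ewbxz pivlo szr yps
Final line 6: qburl

Answer: qburl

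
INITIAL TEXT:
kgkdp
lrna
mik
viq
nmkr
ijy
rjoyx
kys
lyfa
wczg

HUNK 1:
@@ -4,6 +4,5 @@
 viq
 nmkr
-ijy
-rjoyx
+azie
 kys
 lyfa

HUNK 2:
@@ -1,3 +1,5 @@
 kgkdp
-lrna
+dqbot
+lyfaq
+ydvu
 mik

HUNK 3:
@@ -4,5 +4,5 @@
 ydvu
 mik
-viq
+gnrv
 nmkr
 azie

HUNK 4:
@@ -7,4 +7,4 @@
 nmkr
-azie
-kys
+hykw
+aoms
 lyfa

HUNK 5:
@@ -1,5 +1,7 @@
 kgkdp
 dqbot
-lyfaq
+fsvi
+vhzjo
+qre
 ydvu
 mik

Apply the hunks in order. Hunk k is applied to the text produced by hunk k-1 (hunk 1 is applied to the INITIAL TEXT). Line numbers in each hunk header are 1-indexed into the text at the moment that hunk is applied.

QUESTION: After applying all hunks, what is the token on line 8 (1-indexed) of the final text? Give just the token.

Hunk 1: at line 4 remove [ijy,rjoyx] add [azie] -> 9 lines: kgkdp lrna mik viq nmkr azie kys lyfa wczg
Hunk 2: at line 1 remove [lrna] add [dqbot,lyfaq,ydvu] -> 11 lines: kgkdp dqbot lyfaq ydvu mik viq nmkr azie kys lyfa wczg
Hunk 3: at line 4 remove [viq] add [gnrv] -> 11 lines: kgkdp dqbot lyfaq ydvu mik gnrv nmkr azie kys lyfa wczg
Hunk 4: at line 7 remove [azie,kys] add [hykw,aoms] -> 11 lines: kgkdp dqbot lyfaq ydvu mik gnrv nmkr hykw aoms lyfa wczg
Hunk 5: at line 1 remove [lyfaq] add [fsvi,vhzjo,qre] -> 13 lines: kgkdp dqbot fsvi vhzjo qre ydvu mik gnrv nmkr hykw aoms lyfa wczg
Final line 8: gnrv

Answer: gnrv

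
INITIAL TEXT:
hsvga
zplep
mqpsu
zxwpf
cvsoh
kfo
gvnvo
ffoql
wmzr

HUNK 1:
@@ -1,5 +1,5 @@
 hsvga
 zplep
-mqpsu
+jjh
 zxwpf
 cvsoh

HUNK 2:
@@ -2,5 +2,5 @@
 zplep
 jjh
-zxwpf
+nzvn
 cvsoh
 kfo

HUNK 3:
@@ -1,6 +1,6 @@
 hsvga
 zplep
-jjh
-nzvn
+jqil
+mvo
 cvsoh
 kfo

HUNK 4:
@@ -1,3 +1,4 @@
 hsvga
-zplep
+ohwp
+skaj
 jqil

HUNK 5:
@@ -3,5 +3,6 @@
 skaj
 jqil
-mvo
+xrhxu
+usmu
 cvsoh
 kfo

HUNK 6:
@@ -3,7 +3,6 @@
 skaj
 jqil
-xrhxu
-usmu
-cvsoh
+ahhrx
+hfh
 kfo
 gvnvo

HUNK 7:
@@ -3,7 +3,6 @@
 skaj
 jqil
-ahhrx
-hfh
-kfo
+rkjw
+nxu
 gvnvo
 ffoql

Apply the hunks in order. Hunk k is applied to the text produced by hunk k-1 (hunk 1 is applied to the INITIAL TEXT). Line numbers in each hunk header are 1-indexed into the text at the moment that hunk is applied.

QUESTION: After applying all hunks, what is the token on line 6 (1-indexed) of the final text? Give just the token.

Answer: nxu

Derivation:
Hunk 1: at line 1 remove [mqpsu] add [jjh] -> 9 lines: hsvga zplep jjh zxwpf cvsoh kfo gvnvo ffoql wmzr
Hunk 2: at line 2 remove [zxwpf] add [nzvn] -> 9 lines: hsvga zplep jjh nzvn cvsoh kfo gvnvo ffoql wmzr
Hunk 3: at line 1 remove [jjh,nzvn] add [jqil,mvo] -> 9 lines: hsvga zplep jqil mvo cvsoh kfo gvnvo ffoql wmzr
Hunk 4: at line 1 remove [zplep] add [ohwp,skaj] -> 10 lines: hsvga ohwp skaj jqil mvo cvsoh kfo gvnvo ffoql wmzr
Hunk 5: at line 3 remove [mvo] add [xrhxu,usmu] -> 11 lines: hsvga ohwp skaj jqil xrhxu usmu cvsoh kfo gvnvo ffoql wmzr
Hunk 6: at line 3 remove [xrhxu,usmu,cvsoh] add [ahhrx,hfh] -> 10 lines: hsvga ohwp skaj jqil ahhrx hfh kfo gvnvo ffoql wmzr
Hunk 7: at line 3 remove [ahhrx,hfh,kfo] add [rkjw,nxu] -> 9 lines: hsvga ohwp skaj jqil rkjw nxu gvnvo ffoql wmzr
Final line 6: nxu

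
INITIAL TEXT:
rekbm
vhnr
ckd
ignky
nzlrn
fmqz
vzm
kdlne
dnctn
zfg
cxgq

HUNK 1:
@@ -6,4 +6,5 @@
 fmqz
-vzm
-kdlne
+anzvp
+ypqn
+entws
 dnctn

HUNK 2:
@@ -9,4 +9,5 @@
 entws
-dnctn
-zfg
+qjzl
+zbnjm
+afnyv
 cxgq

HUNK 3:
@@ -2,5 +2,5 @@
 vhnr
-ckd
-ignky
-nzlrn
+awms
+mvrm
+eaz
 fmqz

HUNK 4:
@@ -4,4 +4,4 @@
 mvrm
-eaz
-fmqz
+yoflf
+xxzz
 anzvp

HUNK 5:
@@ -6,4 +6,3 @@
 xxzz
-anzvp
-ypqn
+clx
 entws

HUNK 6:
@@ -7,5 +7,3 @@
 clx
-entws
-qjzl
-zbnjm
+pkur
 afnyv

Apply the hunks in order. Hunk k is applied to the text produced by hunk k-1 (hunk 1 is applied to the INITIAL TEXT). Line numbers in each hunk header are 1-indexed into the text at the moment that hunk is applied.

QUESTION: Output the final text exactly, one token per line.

Answer: rekbm
vhnr
awms
mvrm
yoflf
xxzz
clx
pkur
afnyv
cxgq

Derivation:
Hunk 1: at line 6 remove [vzm,kdlne] add [anzvp,ypqn,entws] -> 12 lines: rekbm vhnr ckd ignky nzlrn fmqz anzvp ypqn entws dnctn zfg cxgq
Hunk 2: at line 9 remove [dnctn,zfg] add [qjzl,zbnjm,afnyv] -> 13 lines: rekbm vhnr ckd ignky nzlrn fmqz anzvp ypqn entws qjzl zbnjm afnyv cxgq
Hunk 3: at line 2 remove [ckd,ignky,nzlrn] add [awms,mvrm,eaz] -> 13 lines: rekbm vhnr awms mvrm eaz fmqz anzvp ypqn entws qjzl zbnjm afnyv cxgq
Hunk 4: at line 4 remove [eaz,fmqz] add [yoflf,xxzz] -> 13 lines: rekbm vhnr awms mvrm yoflf xxzz anzvp ypqn entws qjzl zbnjm afnyv cxgq
Hunk 5: at line 6 remove [anzvp,ypqn] add [clx] -> 12 lines: rekbm vhnr awms mvrm yoflf xxzz clx entws qjzl zbnjm afnyv cxgq
Hunk 6: at line 7 remove [entws,qjzl,zbnjm] add [pkur] -> 10 lines: rekbm vhnr awms mvrm yoflf xxzz clx pkur afnyv cxgq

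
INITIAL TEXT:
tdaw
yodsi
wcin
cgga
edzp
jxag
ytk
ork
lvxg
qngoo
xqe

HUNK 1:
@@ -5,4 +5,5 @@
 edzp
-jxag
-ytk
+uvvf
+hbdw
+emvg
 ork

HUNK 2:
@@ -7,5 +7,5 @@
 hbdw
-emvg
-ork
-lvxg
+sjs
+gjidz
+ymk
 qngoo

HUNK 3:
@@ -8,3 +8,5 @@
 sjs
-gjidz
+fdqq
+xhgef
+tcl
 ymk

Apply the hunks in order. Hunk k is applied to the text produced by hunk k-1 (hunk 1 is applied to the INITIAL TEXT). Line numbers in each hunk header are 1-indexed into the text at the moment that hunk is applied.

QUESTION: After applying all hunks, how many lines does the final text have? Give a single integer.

Answer: 14

Derivation:
Hunk 1: at line 5 remove [jxag,ytk] add [uvvf,hbdw,emvg] -> 12 lines: tdaw yodsi wcin cgga edzp uvvf hbdw emvg ork lvxg qngoo xqe
Hunk 2: at line 7 remove [emvg,ork,lvxg] add [sjs,gjidz,ymk] -> 12 lines: tdaw yodsi wcin cgga edzp uvvf hbdw sjs gjidz ymk qngoo xqe
Hunk 3: at line 8 remove [gjidz] add [fdqq,xhgef,tcl] -> 14 lines: tdaw yodsi wcin cgga edzp uvvf hbdw sjs fdqq xhgef tcl ymk qngoo xqe
Final line count: 14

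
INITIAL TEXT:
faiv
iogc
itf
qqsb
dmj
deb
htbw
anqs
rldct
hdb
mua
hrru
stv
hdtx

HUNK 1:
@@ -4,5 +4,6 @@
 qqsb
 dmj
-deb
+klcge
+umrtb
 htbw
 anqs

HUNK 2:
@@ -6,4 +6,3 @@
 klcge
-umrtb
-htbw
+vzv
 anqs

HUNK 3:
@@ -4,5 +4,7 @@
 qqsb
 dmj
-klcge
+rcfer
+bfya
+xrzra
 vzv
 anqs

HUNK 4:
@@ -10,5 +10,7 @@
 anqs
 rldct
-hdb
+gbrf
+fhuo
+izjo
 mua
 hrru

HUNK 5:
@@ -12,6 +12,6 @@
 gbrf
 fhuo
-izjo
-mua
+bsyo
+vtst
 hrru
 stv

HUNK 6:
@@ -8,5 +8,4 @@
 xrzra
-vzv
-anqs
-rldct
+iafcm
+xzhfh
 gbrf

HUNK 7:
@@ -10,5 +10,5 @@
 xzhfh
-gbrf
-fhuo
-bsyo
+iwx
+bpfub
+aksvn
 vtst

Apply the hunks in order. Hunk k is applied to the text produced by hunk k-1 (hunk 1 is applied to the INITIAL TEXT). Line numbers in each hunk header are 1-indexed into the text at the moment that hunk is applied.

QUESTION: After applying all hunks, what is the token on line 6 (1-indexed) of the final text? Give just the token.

Answer: rcfer

Derivation:
Hunk 1: at line 4 remove [deb] add [klcge,umrtb] -> 15 lines: faiv iogc itf qqsb dmj klcge umrtb htbw anqs rldct hdb mua hrru stv hdtx
Hunk 2: at line 6 remove [umrtb,htbw] add [vzv] -> 14 lines: faiv iogc itf qqsb dmj klcge vzv anqs rldct hdb mua hrru stv hdtx
Hunk 3: at line 4 remove [klcge] add [rcfer,bfya,xrzra] -> 16 lines: faiv iogc itf qqsb dmj rcfer bfya xrzra vzv anqs rldct hdb mua hrru stv hdtx
Hunk 4: at line 10 remove [hdb] add [gbrf,fhuo,izjo] -> 18 lines: faiv iogc itf qqsb dmj rcfer bfya xrzra vzv anqs rldct gbrf fhuo izjo mua hrru stv hdtx
Hunk 5: at line 12 remove [izjo,mua] add [bsyo,vtst] -> 18 lines: faiv iogc itf qqsb dmj rcfer bfya xrzra vzv anqs rldct gbrf fhuo bsyo vtst hrru stv hdtx
Hunk 6: at line 8 remove [vzv,anqs,rldct] add [iafcm,xzhfh] -> 17 lines: faiv iogc itf qqsb dmj rcfer bfya xrzra iafcm xzhfh gbrf fhuo bsyo vtst hrru stv hdtx
Hunk 7: at line 10 remove [gbrf,fhuo,bsyo] add [iwx,bpfub,aksvn] -> 17 lines: faiv iogc itf qqsb dmj rcfer bfya xrzra iafcm xzhfh iwx bpfub aksvn vtst hrru stv hdtx
Final line 6: rcfer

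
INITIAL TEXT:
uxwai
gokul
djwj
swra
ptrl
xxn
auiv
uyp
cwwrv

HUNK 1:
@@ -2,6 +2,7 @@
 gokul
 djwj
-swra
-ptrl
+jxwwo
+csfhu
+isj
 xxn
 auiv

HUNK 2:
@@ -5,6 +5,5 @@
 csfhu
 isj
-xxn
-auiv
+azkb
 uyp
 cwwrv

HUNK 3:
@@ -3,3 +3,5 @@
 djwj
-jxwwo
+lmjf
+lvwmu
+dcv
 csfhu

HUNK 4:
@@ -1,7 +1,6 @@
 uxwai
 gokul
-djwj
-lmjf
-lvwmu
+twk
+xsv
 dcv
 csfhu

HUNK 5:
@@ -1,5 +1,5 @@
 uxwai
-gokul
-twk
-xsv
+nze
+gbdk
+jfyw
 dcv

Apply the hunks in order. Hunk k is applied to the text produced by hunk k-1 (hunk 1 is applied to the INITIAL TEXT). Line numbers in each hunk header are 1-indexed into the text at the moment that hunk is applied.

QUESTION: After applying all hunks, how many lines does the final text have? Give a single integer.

Answer: 10

Derivation:
Hunk 1: at line 2 remove [swra,ptrl] add [jxwwo,csfhu,isj] -> 10 lines: uxwai gokul djwj jxwwo csfhu isj xxn auiv uyp cwwrv
Hunk 2: at line 5 remove [xxn,auiv] add [azkb] -> 9 lines: uxwai gokul djwj jxwwo csfhu isj azkb uyp cwwrv
Hunk 3: at line 3 remove [jxwwo] add [lmjf,lvwmu,dcv] -> 11 lines: uxwai gokul djwj lmjf lvwmu dcv csfhu isj azkb uyp cwwrv
Hunk 4: at line 1 remove [djwj,lmjf,lvwmu] add [twk,xsv] -> 10 lines: uxwai gokul twk xsv dcv csfhu isj azkb uyp cwwrv
Hunk 5: at line 1 remove [gokul,twk,xsv] add [nze,gbdk,jfyw] -> 10 lines: uxwai nze gbdk jfyw dcv csfhu isj azkb uyp cwwrv
Final line count: 10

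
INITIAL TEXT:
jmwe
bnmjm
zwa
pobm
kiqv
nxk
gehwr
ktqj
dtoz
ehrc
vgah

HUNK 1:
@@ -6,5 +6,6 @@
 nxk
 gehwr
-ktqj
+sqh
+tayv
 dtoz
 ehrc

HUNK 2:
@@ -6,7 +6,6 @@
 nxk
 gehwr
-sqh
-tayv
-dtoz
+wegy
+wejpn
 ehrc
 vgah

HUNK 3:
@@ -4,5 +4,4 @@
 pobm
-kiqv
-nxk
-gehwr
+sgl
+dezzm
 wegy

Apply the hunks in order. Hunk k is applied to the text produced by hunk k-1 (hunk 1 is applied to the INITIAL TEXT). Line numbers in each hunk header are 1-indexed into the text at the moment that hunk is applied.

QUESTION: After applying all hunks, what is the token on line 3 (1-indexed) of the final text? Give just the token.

Answer: zwa

Derivation:
Hunk 1: at line 6 remove [ktqj] add [sqh,tayv] -> 12 lines: jmwe bnmjm zwa pobm kiqv nxk gehwr sqh tayv dtoz ehrc vgah
Hunk 2: at line 6 remove [sqh,tayv,dtoz] add [wegy,wejpn] -> 11 lines: jmwe bnmjm zwa pobm kiqv nxk gehwr wegy wejpn ehrc vgah
Hunk 3: at line 4 remove [kiqv,nxk,gehwr] add [sgl,dezzm] -> 10 lines: jmwe bnmjm zwa pobm sgl dezzm wegy wejpn ehrc vgah
Final line 3: zwa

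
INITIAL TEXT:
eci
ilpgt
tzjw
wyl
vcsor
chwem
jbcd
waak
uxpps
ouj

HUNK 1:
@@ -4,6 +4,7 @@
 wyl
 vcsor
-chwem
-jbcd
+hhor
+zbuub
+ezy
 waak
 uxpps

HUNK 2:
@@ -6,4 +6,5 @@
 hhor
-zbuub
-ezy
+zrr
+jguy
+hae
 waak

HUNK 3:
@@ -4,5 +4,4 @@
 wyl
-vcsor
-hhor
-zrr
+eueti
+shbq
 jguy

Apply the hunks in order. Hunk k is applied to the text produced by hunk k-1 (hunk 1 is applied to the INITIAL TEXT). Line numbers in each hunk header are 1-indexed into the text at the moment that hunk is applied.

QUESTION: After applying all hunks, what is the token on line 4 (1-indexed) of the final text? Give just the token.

Answer: wyl

Derivation:
Hunk 1: at line 4 remove [chwem,jbcd] add [hhor,zbuub,ezy] -> 11 lines: eci ilpgt tzjw wyl vcsor hhor zbuub ezy waak uxpps ouj
Hunk 2: at line 6 remove [zbuub,ezy] add [zrr,jguy,hae] -> 12 lines: eci ilpgt tzjw wyl vcsor hhor zrr jguy hae waak uxpps ouj
Hunk 3: at line 4 remove [vcsor,hhor,zrr] add [eueti,shbq] -> 11 lines: eci ilpgt tzjw wyl eueti shbq jguy hae waak uxpps ouj
Final line 4: wyl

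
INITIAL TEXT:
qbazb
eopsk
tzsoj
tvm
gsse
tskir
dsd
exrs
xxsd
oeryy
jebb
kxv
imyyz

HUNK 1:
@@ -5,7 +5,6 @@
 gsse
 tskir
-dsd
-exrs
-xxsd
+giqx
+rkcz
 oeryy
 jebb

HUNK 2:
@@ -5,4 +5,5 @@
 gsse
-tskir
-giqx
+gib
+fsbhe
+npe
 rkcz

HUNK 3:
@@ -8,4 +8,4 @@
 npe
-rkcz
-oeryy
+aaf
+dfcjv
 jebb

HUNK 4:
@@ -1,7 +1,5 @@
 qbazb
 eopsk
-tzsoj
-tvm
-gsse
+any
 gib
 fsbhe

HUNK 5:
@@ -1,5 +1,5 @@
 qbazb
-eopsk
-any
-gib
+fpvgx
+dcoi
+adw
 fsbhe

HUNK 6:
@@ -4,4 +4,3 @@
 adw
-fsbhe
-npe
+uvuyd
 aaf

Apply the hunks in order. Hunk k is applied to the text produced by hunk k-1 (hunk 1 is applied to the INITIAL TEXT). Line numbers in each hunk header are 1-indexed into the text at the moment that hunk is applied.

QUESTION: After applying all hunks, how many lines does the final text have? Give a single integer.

Answer: 10

Derivation:
Hunk 1: at line 5 remove [dsd,exrs,xxsd] add [giqx,rkcz] -> 12 lines: qbazb eopsk tzsoj tvm gsse tskir giqx rkcz oeryy jebb kxv imyyz
Hunk 2: at line 5 remove [tskir,giqx] add [gib,fsbhe,npe] -> 13 lines: qbazb eopsk tzsoj tvm gsse gib fsbhe npe rkcz oeryy jebb kxv imyyz
Hunk 3: at line 8 remove [rkcz,oeryy] add [aaf,dfcjv] -> 13 lines: qbazb eopsk tzsoj tvm gsse gib fsbhe npe aaf dfcjv jebb kxv imyyz
Hunk 4: at line 1 remove [tzsoj,tvm,gsse] add [any] -> 11 lines: qbazb eopsk any gib fsbhe npe aaf dfcjv jebb kxv imyyz
Hunk 5: at line 1 remove [eopsk,any,gib] add [fpvgx,dcoi,adw] -> 11 lines: qbazb fpvgx dcoi adw fsbhe npe aaf dfcjv jebb kxv imyyz
Hunk 6: at line 4 remove [fsbhe,npe] add [uvuyd] -> 10 lines: qbazb fpvgx dcoi adw uvuyd aaf dfcjv jebb kxv imyyz
Final line count: 10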